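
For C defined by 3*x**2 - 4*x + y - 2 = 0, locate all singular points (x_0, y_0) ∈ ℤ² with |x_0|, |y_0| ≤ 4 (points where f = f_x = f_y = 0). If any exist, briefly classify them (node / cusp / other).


No singular points in the scanned grid; C is smooth there.

Compute partial derivatives:
  f_x = 6*x - 4.
  f_y = 1.
f_y = 1 is a nonzero constant, so f_y never vanishes: no point (x, y) can satisfy f = f_x = f_y = 0. In particular no (x, y) ∈ {−4, ..., 4}² is singular; the curve is smooth.


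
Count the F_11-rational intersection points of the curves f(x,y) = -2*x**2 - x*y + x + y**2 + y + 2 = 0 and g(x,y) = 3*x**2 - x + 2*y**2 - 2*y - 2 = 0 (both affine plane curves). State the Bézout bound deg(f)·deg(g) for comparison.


Common zeros: {(0, 4), (4, 4)}; count = 2; Bézout bound = 4.

deg(f) = 2, deg(g) = 2, so Bézout bound = 4.
Scan x ∈ F_11. For each x, list the y ∈ F_11 with f(x, y) ≡ 0 and those with g(x, y) ≡ 0 (mod 11); the common zeros in that column are the intersection.
  x = 0: f ≡ 0 at y ∈ {4, 6}; g ≡ 0 at y ∈ {4, 8}; common: {4}.
  x = 1: f ≡ 0 at y ∈ ∅; g ≡ 0 at y ∈ {0, 1}; common: ∅.
  x = 2: f ≡ 0 at y ∈ ∅; g ≡ 0 at y ∈ ∅; common: ∅.
  x = 3: f ≡ 0 at y ∈ {6, 7}; g ≡ 0 at y ∈ {0, 1}; common: ∅.
  x = 4: f ≡ 0 at y ∈ {4, 10}; g ≡ 0 at y ∈ {4, 8}; common: {4}.
  x = 5: f ≡ 0 at y ∈ {7, 8}; g ≡ 0 at y ∈ ∅; common: ∅.
  x = 6: f ≡ 0 at y ∈ ∅; g ≡ 0 at y ∈ ∅; common: ∅.
  x = 7: f ≡ 0 at y ∈ ∅; g ≡ 0 at y ∈ {6}; common: ∅.
  x = 8: f ≡ 0 at y ∈ {8, 10}; g ≡ 0 at y ∈ {6}; common: ∅.
  x = 9: f ≡ 0 at y ∈ ∅; g ≡ 0 at y ∈ ∅; common: ∅.
  x = 10: f ≡ 0 at y ∈ ∅; g ≡ 0 at y ∈ ∅; common: ∅.
Collecting: common zeros = {(0, 4), (4, 4)}, so the count is 2.
Comparison with the Bézout bound: 2 ≤ 4 = deg(f)·deg(g), as expected for curves with no common component (the affine F_11-count falls short of the bound because intersections may lie at infinity, over extension fields, or carry multiplicity).


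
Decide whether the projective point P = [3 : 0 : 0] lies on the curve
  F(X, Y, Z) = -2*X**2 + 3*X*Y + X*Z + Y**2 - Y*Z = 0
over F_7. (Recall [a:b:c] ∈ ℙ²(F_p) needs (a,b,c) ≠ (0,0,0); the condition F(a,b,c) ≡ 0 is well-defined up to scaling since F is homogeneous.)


F(3,0,0) ≡ 3 (mod 7); P is NOT on the curve.

Evaluate F(3, 0, 0) term-by-term (mod 7).
  -2*X**2 ↦ -2·9·1·1 = -18
  3*X*Y ↦ 3·3·0·1 = 0
  X*Z ↦ 1·3·1·0 = 0
  Y**2 ↦ 1·1·0·1 = 0
  -Y*Z ↦ -1·1·0·0 = 0
Sum: F(3, 0, 0) = (-18) + (0) + (0) + (0) + (0) = -18.
Reducing mod 7: -18 ≡ 3 (mod 7).
Since F(a, b, c) ≡ 3 ≠ 0 (mod 7), P does NOT lie on the curve.


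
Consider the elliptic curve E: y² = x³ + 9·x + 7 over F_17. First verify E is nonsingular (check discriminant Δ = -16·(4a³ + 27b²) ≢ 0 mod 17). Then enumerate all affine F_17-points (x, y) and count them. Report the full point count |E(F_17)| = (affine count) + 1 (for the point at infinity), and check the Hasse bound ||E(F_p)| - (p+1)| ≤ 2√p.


Affine points = {(1, 0), (2, 4), (2, 13), (8, 8), (8, 9), (9, 1), (9, 16), (10, 3), (10, 14), (11, 3), (11, 14), (13, 3), (13, 14), (14, 2), (14, 15), (15, 7), (15, 10)}; affine count = 17; |E(F_17)| = 18.

Discriminant check: Δ ∝ 4a³ + 27b² = 4·9³ + 27·7² = 4·729 + 27·49 ≡ 6 (mod 17). Nonzero ⇒ E is nonsingular.
For each x ∈ F_17, compute rhs = x³ + 9·x + 7 mod 17, then count y ∈ F_17 with y² ≡ rhs.
  x = 0: rhs = 7, matching y values: none (0 points).
  x = 1: rhs = 0, matching y values: 0 (1 points).
  x = 2: rhs = 16, matching y values: 4, 13 (2 points).
  x = 3: rhs = 10, matching y values: none (0 points).
  x = 4: rhs = 5, matching y values: none (0 points).
  x = 5: rhs = 7, matching y values: none (0 points).
  x = 6: rhs = 5, matching y values: none (0 points).
  x = 7: rhs = 5, matching y values: none (0 points).
  x = 8: rhs = 13, matching y values: 8, 9 (2 points).
  x = 9: rhs = 1, matching y values: 1, 16 (2 points).
  x = 10: rhs = 9, matching y values: 3, 14 (2 points).
  x = 11: rhs = 9, matching y values: 3, 14 (2 points).
  x = 12: rhs = 7, matching y values: none (0 points).
  x = 13: rhs = 9, matching y values: 3, 14 (2 points).
  x = 14: rhs = 4, matching y values: 2, 15 (2 points).
  x = 15: rhs = 15, matching y values: 7, 10 (2 points).
  x = 16: rhs = 14, matching y values: none (0 points).
Total affine count: 17.
Full point count |E(F_17)| = 17 + 1 = 18.
Hasse bound: |18 − (17+1)| = |0| = 0 ≤ 2√17 ≈ 8.2462 ✓.


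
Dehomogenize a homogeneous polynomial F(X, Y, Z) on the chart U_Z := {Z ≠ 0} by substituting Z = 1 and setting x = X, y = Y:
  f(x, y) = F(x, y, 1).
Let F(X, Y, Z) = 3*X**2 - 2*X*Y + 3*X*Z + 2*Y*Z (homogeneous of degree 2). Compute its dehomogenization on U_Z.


f(x, y) = 3*x**2 - 2*x*y + 3*x + 2*y

On U_Z we set Z = 1. Each monomial c·X^i·Y^j·Z^k in F becomes c·x^i·y^j·1^k = c·x^i·y^j.
Substituting Z = 1: F(X, Y, 1) = 3*x**2 - 2*x*y + 3*x + 2*y.
Note: deg(f) ≤ deg(F) = 2; strict inequality happens when F is divisible by Z (lost terms).


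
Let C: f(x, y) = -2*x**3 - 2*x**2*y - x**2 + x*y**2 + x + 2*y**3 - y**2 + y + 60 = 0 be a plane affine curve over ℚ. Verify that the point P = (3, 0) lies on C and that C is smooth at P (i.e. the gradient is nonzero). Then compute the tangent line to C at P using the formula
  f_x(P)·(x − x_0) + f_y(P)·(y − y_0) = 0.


Tangent line at P: -59*x - 17*y + 177 = 0.

Step 1: f(3, 0) = 0, so P lies on C.
Step 2: partial derivatives
  f_x(x, y) = -6*x**2 - 4*x*y - 2*x + y**2 + 1, f_y(x, y) = -2*x**2 + 2*x*y + 6*y**2 - 2*y + 1.
  f_x(P) = -59, f_y(P) = -17 (gradient nonzero, so P is smooth).
Step 3: tangent line at P: -59·(x − 3) + -17·(y − 0) = 0.
Expanding: -59*x - 17*y + 177 = 0.


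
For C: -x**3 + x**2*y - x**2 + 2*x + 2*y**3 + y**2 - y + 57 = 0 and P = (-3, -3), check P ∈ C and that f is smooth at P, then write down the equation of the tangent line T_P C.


Tangent line at P: -x + 56*y + 165 = 0.

Step 1: f(-3, -3) = 0, so P lies on C.
Step 2: partial derivatives
  f_x(x, y) = -3*x**2 + 2*x*y - 2*x + 2, f_y(x, y) = x**2 + 6*y**2 + 2*y - 1.
  f_x(P) = -1, f_y(P) = 56 (gradient nonzero, so P is smooth).
Step 3: tangent line at P: -1·(x − -3) + 56·(y − -3) = 0.
Expanding: -x + 56*y + 165 = 0.


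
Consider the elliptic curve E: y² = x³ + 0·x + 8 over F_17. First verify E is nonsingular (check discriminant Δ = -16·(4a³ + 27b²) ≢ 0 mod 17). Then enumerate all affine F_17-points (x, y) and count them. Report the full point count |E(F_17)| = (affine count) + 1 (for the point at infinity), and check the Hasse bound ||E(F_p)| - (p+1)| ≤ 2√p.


Affine points = {(0, 5), (0, 12), (1, 3), (1, 14), (2, 4), (2, 13), (3, 1), (3, 16), (4, 2), (4, 15), (11, 8), (11, 9), (12, 6), (12, 11), (14, 7), (14, 10), (15, 0)}; affine count = 17; |E(F_17)| = 18.

Discriminant check: Δ ∝ 4a³ + 27b² = 4·0³ + 27·8² = 4·0 + 27·64 ≡ 11 (mod 17). Nonzero ⇒ E is nonsingular.
For each x ∈ F_17, compute rhs = x³ + 0·x + 8 mod 17, then count y ∈ F_17 with y² ≡ rhs.
  x = 0: rhs = 8, matching y values: 5, 12 (2 points).
  x = 1: rhs = 9, matching y values: 3, 14 (2 points).
  x = 2: rhs = 16, matching y values: 4, 13 (2 points).
  x = 3: rhs = 1, matching y values: 1, 16 (2 points).
  x = 4: rhs = 4, matching y values: 2, 15 (2 points).
  x = 5: rhs = 14, matching y values: none (0 points).
  x = 6: rhs = 3, matching y values: none (0 points).
  x = 7: rhs = 11, matching y values: none (0 points).
  x = 8: rhs = 10, matching y values: none (0 points).
  x = 9: rhs = 6, matching y values: none (0 points).
  x = 10: rhs = 5, matching y values: none (0 points).
  x = 11: rhs = 13, matching y values: 8, 9 (2 points).
  x = 12: rhs = 2, matching y values: 6, 11 (2 points).
  x = 13: rhs = 12, matching y values: none (0 points).
  x = 14: rhs = 15, matching y values: 7, 10 (2 points).
  x = 15: rhs = 0, matching y values: 0 (1 points).
  x = 16: rhs = 7, matching y values: none (0 points).
Total affine count: 17.
Full point count |E(F_17)| = 17 + 1 = 18.
Hasse bound: |18 − (17+1)| = |0| = 0 ≤ 2√17 ≈ 8.2462 ✓.


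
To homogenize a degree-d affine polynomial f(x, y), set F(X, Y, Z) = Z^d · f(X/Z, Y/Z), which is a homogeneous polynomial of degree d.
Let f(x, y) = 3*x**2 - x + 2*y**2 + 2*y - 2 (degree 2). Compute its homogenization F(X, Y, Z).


F(X, Y, Z) = 3*X**2 - X*Z + 2*Y**2 + 2*Y*Z - 2*Z**2

deg(f) = 2.
Substitute x = X/Z, y = Y/Z into f, then multiply by Z^2.
  monomial 3·x^2·y^0 ↦ 3·X^2·Y^0·Z^0.
  monomial -1·x^1·y^0 ↦ -1·X^1·Y^0·Z^1.
  monomial 2·x^0·y^2 ↦ 2·X^0·Y^2·Z^0.
  monomial 2·x^0·y^1 ↦ 2·X^0·Y^1·Z^1.
  monomial -2·x^0·y^0 ↦ -2·X^0·Y^0·Z^2.
Collecting: F(X, Y, Z) = 3*X**2 - X*Z + 2*Y**2 + 2*Y*Z - 2*Z**2.


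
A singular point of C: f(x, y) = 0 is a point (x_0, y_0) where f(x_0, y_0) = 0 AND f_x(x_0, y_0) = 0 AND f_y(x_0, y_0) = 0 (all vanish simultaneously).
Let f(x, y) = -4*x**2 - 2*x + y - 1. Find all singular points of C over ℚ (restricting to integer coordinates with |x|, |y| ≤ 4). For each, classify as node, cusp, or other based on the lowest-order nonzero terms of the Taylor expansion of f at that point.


No singular points in the scanned grid; C is smooth there.

Compute partial derivatives:
  f_x = -8*x - 2.
  f_y = 1.
f_y = 1 is a nonzero constant, so f_y never vanishes: no point (x, y) can satisfy f = f_x = f_y = 0. In particular no (x, y) ∈ {−4, ..., 4}² is singular; the curve is smooth.


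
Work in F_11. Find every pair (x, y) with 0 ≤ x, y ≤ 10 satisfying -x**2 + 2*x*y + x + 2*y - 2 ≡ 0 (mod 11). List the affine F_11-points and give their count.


Affine F_11-points: {(0, 1), (1, 6), (2, 8), (3, 1), (4, 8), (5, 0), (6, 7), (7, 0), (8, 2), (9, 7)}; count = 10.

For each of the 121 pairs (x, y) ∈ F_11², evaluate f(x, y) mod 11. Record the zeros.
  x = 0: [0↦9, 1↦0, 2↦2, 3↦4, 4↦6, 5↦8, 6↦10, 7↦1, 8↦3, 9↦5, 10↦7]  zeros at y ∈ {1}
  x = 1: [0↦9, 1↦2, 2↦6, 3↦10, 4↦3, 5↦7, 6↦0, 7↦4, 8↦8, 9↦1, 10↦5]  zeros at y ∈ {6}
  x = 2: [0↦7, 1↦2, 2↦8, 3↦3, 4↦9, 5↦4, 6↦10, 7↦5, 8↦0, 9↦6, 10↦1]  zeros at y ∈ {8}
  x = 3: [0↦3, 1↦0, 2↦8, 3↦5, 4↦2, 5↦10, 6↦7, 7↦4, 8↦1, 9↦9, 10↦6]  zeros at y ∈ {1}
  x = 4: [0↦8, 1↦7, 2↦6, 3↦5, 4↦4, 5↦3, 6↦2, 7↦1, 8↦0, 9↦10, 10↦9]  zeros at y ∈ {8}
  x = 5: [0↦0, 1↦1, 2↦2, 3↦3, 4↦4, 5↦5, 6↦6, 7↦7, 8↦8, 9↦9, 10↦10]  zeros at y ∈ {0}
  x = 6: [0↦1, 1↦4, 2↦7, 3↦10, 4↦2, 5↦5, 6↦8, 7↦0, 8↦3, 9↦6, 10↦9]  zeros at y ∈ {7}
  x = 7: [0↦0, 1↦5, 2↦10, 3↦4, 4↦9, 5↦3, 6↦8, 7↦2, 8↦7, 9↦1, 10↦6]  zeros at y ∈ {0}
  x = 8: [0↦8, 1↦4, 2↦0, 3↦7, 4↦3, 5↦10, 6↦6, 7↦2, 8↦9, 9↦5, 10↦1]  zeros at y ∈ {2}
  x = 9: [0↦3, 1↦1, 2↦10, 3↦8, 4↦6, 5↦4, 6↦2, 7↦0, 8↦9, 9↦7, 10↦5]  zeros at y ∈ {7}
  x = 10: [0↦7, 1↦7, 2↦7, 3↦7, 4↦7, 5↦7, 6↦7, 7↦7, 8↦7, 9↦7, 10↦7]  zeros at y ∈ ∅
Collecting zeros: affine points = {(0, 1), (1, 6), (2, 8), (3, 1), (4, 8), (5, 0), (6, 7), (7, 0), (8, 2), (9, 7)}.
Total count |C(F_11)_aff| = 10.


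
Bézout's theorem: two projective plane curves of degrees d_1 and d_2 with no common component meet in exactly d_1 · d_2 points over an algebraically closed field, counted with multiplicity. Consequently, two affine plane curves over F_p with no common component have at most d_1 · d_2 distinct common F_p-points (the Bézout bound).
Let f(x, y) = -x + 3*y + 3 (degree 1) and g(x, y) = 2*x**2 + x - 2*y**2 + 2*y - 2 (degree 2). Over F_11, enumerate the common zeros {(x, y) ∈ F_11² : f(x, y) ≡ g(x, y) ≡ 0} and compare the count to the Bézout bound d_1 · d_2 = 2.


Common zeros: {(1, 3), (9, 2)}; count = 2; Bézout bound = 2.

deg(f) = 1, deg(g) = 2, so Bézout bound = 2.
Scan x ∈ F_11. For each x, list the y ∈ F_11 with f(x, y) ≡ 0 and those with g(x, y) ≡ 0 (mod 11); the common zeros in that column are the intersection.
  x = 0: f ≡ 0 at y ∈ {10}; g ≡ 0 at y ∈ ∅; common: ∅.
  x = 1: f ≡ 0 at y ∈ {3}; g ≡ 0 at y ∈ {3, 9}; common: {3}.
  x = 2: f ≡ 0 at y ∈ {7}; g ≡ 0 at y ∈ ∅; common: ∅.
  x = 3: f ≡ 0 at y ∈ {0}; g ≡ 0 at y ∈ ∅; common: ∅.
  x = 4: f ≡ 0 at y ∈ {4}; g ≡ 0 at y ∈ {3, 9}; common: ∅.
  x = 5: f ≡ 0 at y ∈ {8}; g ≡ 0 at y ∈ ∅; common: ∅.
  x = 6: f ≡ 0 at y ∈ {1}; g ≡ 0 at y ∈ ∅; common: ∅.
  x = 7: f ≡ 0 at y ∈ {5}; g ≡ 0 at y ∈ {2, 10}; common: ∅.
  x = 8: f ≡ 0 at y ∈ {9}; g ≡ 0 at y ∈ {4, 8}; common: ∅.
  x = 9: f ≡ 0 at y ∈ {2}; g ≡ 0 at y ∈ {2, 10}; common: {2}.
  x = 10: f ≡ 0 at y ∈ {6}; g ≡ 0 at y ∈ ∅; common: ∅.
Collecting: common zeros = {(1, 3), (9, 2)}, so the count is 2.
Comparison with the Bézout bound: 2 ≤ 2 = deg(f)·deg(g), as expected for curves with no common component (the bound is attained).


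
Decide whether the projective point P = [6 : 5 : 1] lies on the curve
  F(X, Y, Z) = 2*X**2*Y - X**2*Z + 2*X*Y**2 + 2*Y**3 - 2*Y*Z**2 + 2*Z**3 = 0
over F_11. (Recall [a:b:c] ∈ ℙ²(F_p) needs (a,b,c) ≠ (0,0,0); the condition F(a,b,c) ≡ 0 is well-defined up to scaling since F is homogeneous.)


F(6,5,1) ≡ 8 (mod 11); P is NOT on the curve.

Evaluate F(6, 5, 1) term-by-term (mod 11).
  2*X**2*Y ↦ 2·36·5·1 = 360
  -X**2*Z ↦ -1·36·1·1 = -36
  2*X*Y**2 ↦ 2·6·25·1 = 300
  2*Y**3 ↦ 2·1·125·1 = 250
  -2*Y*Z**2 ↦ -2·1·5·1 = -10
  2*Z**3 ↦ 2·1·1·1 = 2
Sum: F(6, 5, 1) = (360) + (-36) + (300) + (250) + (-10) + (2) = 866.
Reducing mod 11: 866 ≡ 8 (mod 11).
Since F(a, b, c) ≡ 8 ≠ 0 (mod 11), P does NOT lie on the curve.


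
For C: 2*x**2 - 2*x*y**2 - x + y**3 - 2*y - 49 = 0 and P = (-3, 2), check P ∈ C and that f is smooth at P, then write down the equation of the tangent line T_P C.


Tangent line at P: -21*x + 34*y - 131 = 0.

Step 1: f(-3, 2) = 0, so P lies on C.
Step 2: partial derivatives
  f_x(x, y) = 4*x - 2*y**2 - 1, f_y(x, y) = -4*x*y + 3*y**2 - 2.
  f_x(P) = -21, f_y(P) = 34 (gradient nonzero, so P is smooth).
Step 3: tangent line at P: -21·(x − -3) + 34·(y − 2) = 0.
Expanding: -21*x + 34*y - 131 = 0.


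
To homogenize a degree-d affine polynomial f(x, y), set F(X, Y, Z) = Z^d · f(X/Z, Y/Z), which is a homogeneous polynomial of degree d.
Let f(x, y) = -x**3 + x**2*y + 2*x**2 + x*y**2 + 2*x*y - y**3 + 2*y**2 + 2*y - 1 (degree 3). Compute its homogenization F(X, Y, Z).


F(X, Y, Z) = -X**3 + X**2*Y + 2*X**2*Z + X*Y**2 + 2*X*Y*Z - Y**3 + 2*Y**2*Z + 2*Y*Z**2 - Z**3

deg(f) = 3.
Substitute x = X/Z, y = Y/Z into f, then multiply by Z^3.
  monomial -1·x^3·y^0 ↦ -1·X^3·Y^0·Z^0.
  monomial 1·x^2·y^1 ↦ 1·X^2·Y^1·Z^0.
  monomial 2·x^2·y^0 ↦ 2·X^2·Y^0·Z^1.
  monomial 1·x^1·y^2 ↦ 1·X^1·Y^2·Z^0.
  monomial 2·x^1·y^1 ↦ 2·X^1·Y^1·Z^1.
  monomial -1·x^0·y^3 ↦ -1·X^0·Y^3·Z^0.
  monomial 2·x^0·y^2 ↦ 2·X^0·Y^2·Z^1.
  monomial 2·x^0·y^1 ↦ 2·X^0·Y^1·Z^2.
  monomial -1·x^0·y^0 ↦ -1·X^0·Y^0·Z^3.
Collecting: F(X, Y, Z) = -X**3 + X**2*Y + 2*X**2*Z + X*Y**2 + 2*X*Y*Z - Y**3 + 2*Y**2*Z + 2*Y*Z**2 - Z**3.


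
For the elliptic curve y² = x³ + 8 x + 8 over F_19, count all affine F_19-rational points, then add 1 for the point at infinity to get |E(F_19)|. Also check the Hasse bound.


Affine points = {(1, 6), (1, 13), (4, 3), (4, 16), (6, 5), (6, 14), (9, 7), (9, 12), (10, 9), (10, 10), (15, 8), (15, 11)}; affine count = 12; |E(F_19)| = 13.

Discriminant check: Δ ∝ 4a³ + 27b² = 4·8³ + 27·8² = 4·512 + 27·64 ≡ 14 (mod 19). Nonzero ⇒ E is nonsingular.
For each x ∈ F_19, compute rhs = x³ + 8·x + 8 mod 19, then count y ∈ F_19 with y² ≡ rhs.
  x = 0: rhs = 8, matching y values: none (0 points).
  x = 1: rhs = 17, matching y values: 6, 13 (2 points).
  x = 2: rhs = 13, matching y values: none (0 points).
  x = 3: rhs = 2, matching y values: none (0 points).
  x = 4: rhs = 9, matching y values: 3, 16 (2 points).
  x = 5: rhs = 2, matching y values: none (0 points).
  x = 6: rhs = 6, matching y values: 5, 14 (2 points).
  x = 7: rhs = 8, matching y values: none (0 points).
  x = 8: rhs = 14, matching y values: none (0 points).
  x = 9: rhs = 11, matching y values: 7, 12 (2 points).
  x = 10: rhs = 5, matching y values: 9, 10 (2 points).
  x = 11: rhs = 2, matching y values: none (0 points).
  x = 12: rhs = 8, matching y values: none (0 points).
  x = 13: rhs = 10, matching y values: none (0 points).
  x = 14: rhs = 14, matching y values: none (0 points).
  x = 15: rhs = 7, matching y values: 8, 11 (2 points).
  x = 16: rhs = 14, matching y values: none (0 points).
  x = 17: rhs = 3, matching y values: none (0 points).
  x = 18: rhs = 18, matching y values: none (0 points).
Total affine count: 12.
Full point count |E(F_19)| = 12 + 1 = 13.
Hasse bound: |13 − (19+1)| = |-7| = 7 ≤ 2√19 ≈ 8.7178 ✓.


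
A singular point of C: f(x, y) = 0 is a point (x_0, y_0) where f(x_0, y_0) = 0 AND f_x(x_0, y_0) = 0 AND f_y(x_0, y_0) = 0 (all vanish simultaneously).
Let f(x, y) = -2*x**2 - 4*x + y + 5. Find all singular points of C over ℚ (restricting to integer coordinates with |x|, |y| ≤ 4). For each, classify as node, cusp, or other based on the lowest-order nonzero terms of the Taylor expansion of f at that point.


No singular points in the scanned grid; C is smooth there.

Compute partial derivatives:
  f_x = -4*x - 4.
  f_y = 1.
f_y = 1 is a nonzero constant, so f_y never vanishes: no point (x, y) can satisfy f = f_x = f_y = 0. In particular no (x, y) ∈ {−4, ..., 4}² is singular; the curve is smooth.


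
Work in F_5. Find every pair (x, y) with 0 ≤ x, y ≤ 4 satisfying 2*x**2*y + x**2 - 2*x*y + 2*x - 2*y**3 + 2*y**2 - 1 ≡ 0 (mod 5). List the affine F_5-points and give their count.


Affine F_5-points: {(3, 2)}; count = 1.

For each of the 25 pairs (x, y) ∈ F_5², evaluate f(x, y) mod 5. Record the zeros.
  x = 0: [0↦4, 1↦4, 2↦1, 3↦3, 4↦3]  zeros at y ∈ ∅
  x = 1: [0↦2, 1↦2, 2↦4, 3↦1, 4↦1]  zeros at y ∈ ∅
  x = 2: [0↦2, 1↦1, 2↦2, 3↦3, 4↦2]  zeros at y ∈ ∅
  x = 3: [0↦4, 1↦1, 2↦0, 3↦4, 4↦1]  zeros at y ∈ {2}
  x = 4: [0↦3, 1↦2, 2↦3, 3↦4, 4↦3]  zeros at y ∈ ∅
Collecting zeros: affine points = {(3, 2)}.
Total count |C(F_5)_aff| = 1.


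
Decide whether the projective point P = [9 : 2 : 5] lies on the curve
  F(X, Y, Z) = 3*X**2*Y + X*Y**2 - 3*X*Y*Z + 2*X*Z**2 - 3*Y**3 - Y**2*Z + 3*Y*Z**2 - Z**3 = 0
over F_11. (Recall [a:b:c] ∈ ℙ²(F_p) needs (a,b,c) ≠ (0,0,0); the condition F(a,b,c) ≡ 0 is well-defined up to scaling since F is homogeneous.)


F(9,2,5) ≡ 1 (mod 11); P is NOT on the curve.

Evaluate F(9, 2, 5) term-by-term (mod 11).
  3*X**2*Y ↦ 3·81·2·1 = 486
  X*Y**2 ↦ 1·9·4·1 = 36
  -3*X*Y*Z ↦ -3·9·2·5 = -270
  2*X*Z**2 ↦ 2·9·1·25 = 450
  -3*Y**3 ↦ -3·1·8·1 = -24
  -Y**2*Z ↦ -1·1·4·5 = -20
  3*Y*Z**2 ↦ 3·1·2·25 = 150
  -Z**3 ↦ -1·1·1·125 = -125
Sum: F(9, 2, 5) = (486) + (36) + (-270) + (450) + (-24) + (-20) + (150) + (-125) = 683.
Reducing mod 11: 683 ≡ 1 (mod 11).
Since F(a, b, c) ≡ 1 ≠ 0 (mod 11), P does NOT lie on the curve.


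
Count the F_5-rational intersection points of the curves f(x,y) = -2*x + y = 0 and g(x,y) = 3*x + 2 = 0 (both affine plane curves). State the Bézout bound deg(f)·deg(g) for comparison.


Common zeros: {(1, 2)}; count = 1; Bézout bound = 1.

deg(f) = 1, deg(g) = 1, so Bézout bound = 1.
Scan x ∈ F_5. For each x, list the y ∈ F_5 with f(x, y) ≡ 0 and those with g(x, y) ≡ 0 (mod 5); the common zeros in that column are the intersection.
  x = 0: f ≡ 0 at y ∈ {0}; g ≡ 0 at y ∈ ∅; common: ∅.
  x = 1: f ≡ 0 at y ∈ {2}; g ≡ 0 at y ∈ {0, 1, 2, 3, 4}; common: {2}.
  x = 2: f ≡ 0 at y ∈ {4}; g ≡ 0 at y ∈ ∅; common: ∅.
  x = 3: f ≡ 0 at y ∈ {1}; g ≡ 0 at y ∈ ∅; common: ∅.
  x = 4: f ≡ 0 at y ∈ {3}; g ≡ 0 at y ∈ ∅; common: ∅.
Collecting: common zeros = {(1, 2)}, so the count is 1.
Comparison with the Bézout bound: 1 ≤ 1 = deg(f)·deg(g), as expected for curves with no common component (the bound is attained).


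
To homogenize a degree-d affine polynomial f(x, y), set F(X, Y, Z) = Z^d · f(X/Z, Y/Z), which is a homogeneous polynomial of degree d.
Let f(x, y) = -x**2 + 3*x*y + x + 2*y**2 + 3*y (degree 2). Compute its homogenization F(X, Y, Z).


F(X, Y, Z) = -X**2 + 3*X*Y + X*Z + 2*Y**2 + 3*Y*Z

deg(f) = 2.
Substitute x = X/Z, y = Y/Z into f, then multiply by Z^2.
  monomial -1·x^2·y^0 ↦ -1·X^2·Y^0·Z^0.
  monomial 3·x^1·y^1 ↦ 3·X^1·Y^1·Z^0.
  monomial 1·x^1·y^0 ↦ 1·X^1·Y^0·Z^1.
  monomial 2·x^0·y^2 ↦ 2·X^0·Y^2·Z^0.
  monomial 3·x^0·y^1 ↦ 3·X^0·Y^1·Z^1.
Collecting: F(X, Y, Z) = -X**2 + 3*X*Y + X*Z + 2*Y**2 + 3*Y*Z.


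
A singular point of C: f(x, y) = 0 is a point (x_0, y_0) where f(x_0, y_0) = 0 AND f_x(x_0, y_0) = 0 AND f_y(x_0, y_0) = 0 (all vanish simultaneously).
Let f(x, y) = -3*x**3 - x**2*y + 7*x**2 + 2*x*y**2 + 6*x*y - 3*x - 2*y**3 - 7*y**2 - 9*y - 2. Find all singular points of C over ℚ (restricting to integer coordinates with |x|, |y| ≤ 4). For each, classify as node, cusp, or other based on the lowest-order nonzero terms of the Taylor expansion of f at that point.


Singular points: {(1, -1)}; classification: node.

Compute partial derivatives:
  f_x = -9*x**2 - 2*x*y + 14*x + 2*y**2 + 6*y - 3.
  f_y = -x**2 + 4*x*y + 6*x - 6*y**2 - 14*y - 9.
Scan x_0 ∈ {−4, ..., 4}. For each x_0, f_y(x_0, y) is a polynomial in y; find its integer roots y ∈ {−4, ..., 4}, then test f_x and f at those candidates.
  x = -4: f_y(-4, y) = -6*y**2 - 30*y - 49; no integer root y with |y| ≤ 4.
  x = -3: f_y(-3, y) = -6*y**2 - 26*y - 36; no integer root y with |y| ≤ 4.
  x = -2: f_y(-2, y) = -6*y**2 - 22*y - 25; no integer root y with |y| ≤ 4.
  x = -1: f_y(-1, y) = -6*y**2 - 18*y - 16; no integer root y with |y| ≤ 4.
  x = 0: f_y(0, y) = -6*y**2 - 14*y - 9; no integer root y with |y| ≤ 4.
  x = 1: f_y(1, y) = -6*y**2 - 10*y - 4; vanishes at y ∈ {-1}. (1, -1): f_x = 0, f = 0 — SINGULAR.
  x = 2: f_y(2, y) = -6*y**2 - 6*y - 1; no integer root y with |y| ≤ 4.
  x = 3: f_y(3, y) = -6*y**2 - 2*y; vanishes at y ∈ {0}. (3, 0): f_x = -42 ≠ 0.
  x = 4: f_y(4, y) = -6*y**2 + 2*y - 1; no integer root y with |y| ≤ 4.
Only singular point on the grid: (1, -1).
Classify: substitute x = 1 + u, y = -1 + v and expand: f = -3*u**3 - u**2*v - u**2 + 2*u*v**2 - 2*v**3 + v**2.
No constant or linear terms (consistent with a singular point). Quadratic part: -u**2 + v**2. Cubic part: -3*u**3 - u**2*v + 2*u*v**2 - 2*v**3.
The quadratic part v**2 - u**2 = (v − u)(v + u) splits into two distinct linear factors, so there are two distinct tangent lines y − -1 = ±(x − 1) — this is a node (ordinary double point).
Classification: node.


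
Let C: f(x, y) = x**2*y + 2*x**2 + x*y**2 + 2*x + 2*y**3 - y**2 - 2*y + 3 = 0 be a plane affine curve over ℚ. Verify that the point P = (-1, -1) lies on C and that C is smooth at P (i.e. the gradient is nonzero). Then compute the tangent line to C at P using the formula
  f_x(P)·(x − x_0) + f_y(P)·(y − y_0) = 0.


Tangent line at P: x + 9*y + 10 = 0.

Step 1: f(-1, -1) = 0, so P lies on C.
Step 2: partial derivatives
  f_x(x, y) = 2*x*y + 4*x + y**2 + 2, f_y(x, y) = x**2 + 2*x*y + 6*y**2 - 2*y - 2.
  f_x(P) = 1, f_y(P) = 9 (gradient nonzero, so P is smooth).
Step 3: tangent line at P: 1·(x − -1) + 9·(y − -1) = 0.
Expanding: x + 9*y + 10 = 0.


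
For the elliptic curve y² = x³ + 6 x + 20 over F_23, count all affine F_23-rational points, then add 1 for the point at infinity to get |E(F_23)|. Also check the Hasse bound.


Affine points = {(1, 2), (1, 21), (4, 4), (4, 19), (12, 7), (12, 16), (13, 8), (13, 15), (15, 9), (15, 14), (16, 7), (16, 16), (18, 7), (18, 16), (19, 1), (19, 22), (21, 0), (22, 6), (22, 17)}; affine count = 19; |E(F_23)| = 20.

Discriminant check: Δ ∝ 4a³ + 27b² = 4·6³ + 27·20² = 4·216 + 27·400 ≡ 3 (mod 23). Nonzero ⇒ E is nonsingular.
For each x ∈ F_23, compute rhs = x³ + 6·x + 20 mod 23, then count y ∈ F_23 with y² ≡ rhs.
  x = 0: rhs = 20, matching y values: none (0 points).
  x = 1: rhs = 4, matching y values: 2, 21 (2 points).
  x = 2: rhs = 17, matching y values: none (0 points).
  x = 3: rhs = 19, matching y values: none (0 points).
  x = 4: rhs = 16, matching y values: 4, 19 (2 points).
  x = 5: rhs = 14, matching y values: none (0 points).
  x = 6: rhs = 19, matching y values: none (0 points).
  x = 7: rhs = 14, matching y values: none (0 points).
  x = 8: rhs = 5, matching y values: none (0 points).
  x = 9: rhs = 21, matching y values: none (0 points).
  x = 10: rhs = 22, matching y values: none (0 points).
  x = 11: rhs = 14, matching y values: none (0 points).
  x = 12: rhs = 3, matching y values: 7, 16 (2 points).
  x = 13: rhs = 18, matching y values: 8, 15 (2 points).
  x = 14: rhs = 19, matching y values: none (0 points).
  x = 15: rhs = 12, matching y values: 9, 14 (2 points).
  x = 16: rhs = 3, matching y values: 7, 16 (2 points).
  x = 17: rhs = 21, matching y values: none (0 points).
  x = 18: rhs = 3, matching y values: 7, 16 (2 points).
  x = 19: rhs = 1, matching y values: 1, 22 (2 points).
  x = 20: rhs = 21, matching y values: none (0 points).
  x = 21: rhs = 0, matching y values: 0 (1 points).
  x = 22: rhs = 13, matching y values: 6, 17 (2 points).
Total affine count: 19.
Full point count |E(F_23)| = 19 + 1 = 20.
Hasse bound: |20 − (23+1)| = |-4| = 4 ≤ 2√23 ≈ 9.5917 ✓.


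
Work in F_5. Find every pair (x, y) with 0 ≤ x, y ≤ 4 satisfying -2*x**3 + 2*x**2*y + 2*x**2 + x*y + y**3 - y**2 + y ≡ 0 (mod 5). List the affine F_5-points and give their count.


Affine F_5-points: {(0, 0), (1, 0), (1, 3), (3, 4), (4, 4)}; count = 5.

For each of the 25 pairs (x, y) ∈ F_5², evaluate f(x, y) mod 5. Record the zeros.
  x = 0: [0↦0, 1↦1, 2↦1, 3↦1, 4↦2]  zeros at y ∈ {0}
  x = 1: [0↦0, 1↦4, 2↦2, 3↦0, 4↦4]  zeros at y ∈ {0, 3}
  x = 2: [0↦2, 1↦3, 2↦3, 3↦3, 4↦4]  zeros at y ∈ ∅
  x = 3: [0↦4, 1↦1, 2↦2, 3↦3, 4↦0]  zeros at y ∈ {4}
  x = 4: [0↦4, 1↦1, 2↦2, 3↦3, 4↦0]  zeros at y ∈ {4}
Collecting zeros: affine points = {(0, 0), (1, 0), (1, 3), (3, 4), (4, 4)}.
Total count |C(F_5)_aff| = 5.


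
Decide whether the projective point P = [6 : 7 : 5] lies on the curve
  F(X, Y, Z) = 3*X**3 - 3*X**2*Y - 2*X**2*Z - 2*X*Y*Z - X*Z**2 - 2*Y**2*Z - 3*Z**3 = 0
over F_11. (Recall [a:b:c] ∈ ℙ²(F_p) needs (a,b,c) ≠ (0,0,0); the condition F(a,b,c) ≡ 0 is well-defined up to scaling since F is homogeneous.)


F(6,7,5) ≡ 0 (mod 11); P is on the curve.

Evaluate F(6, 7, 5) term-by-term (mod 11).
  3*X**3 ↦ 3·216·1·1 = 648
  -3*X**2*Y ↦ -3·36·7·1 = -756
  -2*X**2*Z ↦ -2·36·1·5 = -360
  -2*X*Y*Z ↦ -2·6·7·5 = -420
  -X*Z**2 ↦ -1·6·1·25 = -150
  -2*Y**2*Z ↦ -2·1·49·5 = -490
  -3*Z**3 ↦ -3·1·1·125 = -375
Sum: F(6, 7, 5) = (648) + (-756) + (-360) + (-420) + (-150) + (-490) + (-375) = -1903.
Reducing mod 11: -1903 ≡ 0 (mod 11).
Since F(a, b, c) ≡ 0 (mod 11), P lies on the curve.


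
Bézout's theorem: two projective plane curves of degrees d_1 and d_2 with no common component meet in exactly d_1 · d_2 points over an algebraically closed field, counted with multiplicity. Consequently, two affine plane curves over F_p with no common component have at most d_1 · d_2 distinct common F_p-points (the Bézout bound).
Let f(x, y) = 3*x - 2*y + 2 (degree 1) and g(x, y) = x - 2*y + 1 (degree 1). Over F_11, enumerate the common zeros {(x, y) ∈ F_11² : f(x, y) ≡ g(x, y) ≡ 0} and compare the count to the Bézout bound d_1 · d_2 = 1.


Common zeros: {(5, 3)}; count = 1; Bézout bound = 1.

deg(f) = 1, deg(g) = 1, so Bézout bound = 1.
Scan x ∈ F_11. For each x, list the y ∈ F_11 with f(x, y) ≡ 0 and those with g(x, y) ≡ 0 (mod 11); the common zeros in that column are the intersection.
  x = 0: f ≡ 0 at y ∈ {1}; g ≡ 0 at y ∈ {6}; common: ∅.
  x = 1: f ≡ 0 at y ∈ {8}; g ≡ 0 at y ∈ {1}; common: ∅.
  x = 2: f ≡ 0 at y ∈ {4}; g ≡ 0 at y ∈ {7}; common: ∅.
  x = 3: f ≡ 0 at y ∈ {0}; g ≡ 0 at y ∈ {2}; common: ∅.
  x = 4: f ≡ 0 at y ∈ {7}; g ≡ 0 at y ∈ {8}; common: ∅.
  x = 5: f ≡ 0 at y ∈ {3}; g ≡ 0 at y ∈ {3}; common: {3}.
  x = 6: f ≡ 0 at y ∈ {10}; g ≡ 0 at y ∈ {9}; common: ∅.
  x = 7: f ≡ 0 at y ∈ {6}; g ≡ 0 at y ∈ {4}; common: ∅.
  x = 8: f ≡ 0 at y ∈ {2}; g ≡ 0 at y ∈ {10}; common: ∅.
  x = 9: f ≡ 0 at y ∈ {9}; g ≡ 0 at y ∈ {5}; common: ∅.
  x = 10: f ≡ 0 at y ∈ {5}; g ≡ 0 at y ∈ {0}; common: ∅.
Collecting: common zeros = {(5, 3)}, so the count is 1.
Comparison with the Bézout bound: 1 ≤ 1 = deg(f)·deg(g), as expected for curves with no common component (the bound is attained).


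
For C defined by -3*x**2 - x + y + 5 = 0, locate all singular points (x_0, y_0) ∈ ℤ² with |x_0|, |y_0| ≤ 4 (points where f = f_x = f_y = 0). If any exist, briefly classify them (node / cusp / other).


No singular points in the scanned grid; C is smooth there.

Compute partial derivatives:
  f_x = -6*x - 1.
  f_y = 1.
f_y = 1 is a nonzero constant, so f_y never vanishes: no point (x, y) can satisfy f = f_x = f_y = 0. In particular no (x, y) ∈ {−4, ..., 4}² is singular; the curve is smooth.


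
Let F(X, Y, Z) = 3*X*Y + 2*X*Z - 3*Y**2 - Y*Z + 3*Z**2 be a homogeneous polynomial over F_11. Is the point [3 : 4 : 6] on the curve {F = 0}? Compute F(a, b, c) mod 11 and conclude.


F(3,4,6) ≡ 9 (mod 11); P is NOT on the curve.

Evaluate F(3, 4, 6) term-by-term (mod 11).
  3*X*Y ↦ 3·3·4·1 = 36
  2*X*Z ↦ 2·3·1·6 = 36
  -3*Y**2 ↦ -3·1·16·1 = -48
  -Y*Z ↦ -1·1·4·6 = -24
  3*Z**2 ↦ 3·1·1·36 = 108
Sum: F(3, 4, 6) = (36) + (36) + (-48) + (-24) + (108) = 108.
Reducing mod 11: 108 ≡ 9 (mod 11).
Since F(a, b, c) ≡ 9 ≠ 0 (mod 11), P does NOT lie on the curve.


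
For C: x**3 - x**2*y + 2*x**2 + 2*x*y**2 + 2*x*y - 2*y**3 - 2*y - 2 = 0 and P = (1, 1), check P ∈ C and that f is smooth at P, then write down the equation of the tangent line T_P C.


Tangent line at P: 9*x - 3*y - 6 = 0.

Step 1: f(1, 1) = 0, so P lies on C.
Step 2: partial derivatives
  f_x(x, y) = 3*x**2 - 2*x*y + 4*x + 2*y**2 + 2*y, f_y(x, y) = -x**2 + 4*x*y + 2*x - 6*y**2 - 2.
  f_x(P) = 9, f_y(P) = -3 (gradient nonzero, so P is smooth).
Step 3: tangent line at P: 9·(x − 1) + -3·(y − 1) = 0.
Expanding: 9*x - 3*y - 6 = 0.


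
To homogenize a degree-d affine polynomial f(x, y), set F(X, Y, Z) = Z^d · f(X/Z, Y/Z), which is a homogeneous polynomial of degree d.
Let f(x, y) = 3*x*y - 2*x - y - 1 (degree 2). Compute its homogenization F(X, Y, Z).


F(X, Y, Z) = 3*X*Y - 2*X*Z - Y*Z - Z**2

deg(f) = 2.
Substitute x = X/Z, y = Y/Z into f, then multiply by Z^2.
  monomial 3·x^1·y^1 ↦ 3·X^1·Y^1·Z^0.
  monomial -2·x^1·y^0 ↦ -2·X^1·Y^0·Z^1.
  monomial -1·x^0·y^1 ↦ -1·X^0·Y^1·Z^1.
  monomial -1·x^0·y^0 ↦ -1·X^0·Y^0·Z^2.
Collecting: F(X, Y, Z) = 3*X*Y - 2*X*Z - Y*Z - Z**2.


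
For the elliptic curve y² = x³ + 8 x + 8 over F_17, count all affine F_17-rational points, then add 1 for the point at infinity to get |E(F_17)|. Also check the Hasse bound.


Affine points = {(0, 5), (0, 12), (1, 0), (2, 7), (2, 10), (3, 5), (3, 12), (4, 6), (4, 11), (6, 0), (7, 4), (7, 13), (10, 0), (11, 4), (11, 13), (12, 8), (12, 9), (14, 5), (14, 12), (15, 1), (15, 16), (16, 4), (16, 13)}; affine count = 23; |E(F_17)| = 24.

Discriminant check: Δ ∝ 4a³ + 27b² = 4·8³ + 27·8² = 4·512 + 27·64 ≡ 2 (mod 17). Nonzero ⇒ E is nonsingular.
For each x ∈ F_17, compute rhs = x³ + 8·x + 8 mod 17, then count y ∈ F_17 with y² ≡ rhs.
  x = 0: rhs = 8, matching y values: 5, 12 (2 points).
  x = 1: rhs = 0, matching y values: 0 (1 points).
  x = 2: rhs = 15, matching y values: 7, 10 (2 points).
  x = 3: rhs = 8, matching y values: 5, 12 (2 points).
  x = 4: rhs = 2, matching y values: 6, 11 (2 points).
  x = 5: rhs = 3, matching y values: none (0 points).
  x = 6: rhs = 0, matching y values: 0 (1 points).
  x = 7: rhs = 16, matching y values: 4, 13 (2 points).
  x = 8: rhs = 6, matching y values: none (0 points).
  x = 9: rhs = 10, matching y values: none (0 points).
  x = 10: rhs = 0, matching y values: 0 (1 points).
  x = 11: rhs = 16, matching y values: 4, 13 (2 points).
  x = 12: rhs = 13, matching y values: 8, 9 (2 points).
  x = 13: rhs = 14, matching y values: none (0 points).
  x = 14: rhs = 8, matching y values: 5, 12 (2 points).
  x = 15: rhs = 1, matching y values: 1, 16 (2 points).
  x = 16: rhs = 16, matching y values: 4, 13 (2 points).
Total affine count: 23.
Full point count |E(F_17)| = 23 + 1 = 24.
Hasse bound: |24 − (17+1)| = |6| = 6 ≤ 2√17 ≈ 8.2462 ✓.


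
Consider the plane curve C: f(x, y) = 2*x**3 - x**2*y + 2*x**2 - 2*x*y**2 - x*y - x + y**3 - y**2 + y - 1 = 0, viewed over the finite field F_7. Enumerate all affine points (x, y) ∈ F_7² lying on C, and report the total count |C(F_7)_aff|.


Affine F_7-points: {(0, 1), (1, 4), (2, 0), (5, 0), (6, 0), (6, 2), (6, 4)}; count = 7.

For each of the 49 pairs (x, y) ∈ F_7², evaluate f(x, y) mod 7. Record the zeros.
  x = 0: [0↦6, 1↦0, 2↦5, 3↦6, 4↦2, 5↦6, 6↦3]  zeros at y ∈ {1}
  x = 1: [0↦2, 1↦6, 2↦3, 3↦6, 4↦0, 5↦5, 6↦6]  zeros at y ∈ {4}
  x = 2: [0↦0, 1↦5, 2↦6, 3↦2, 4↦6, 5↦3, 6↦6]  zeros at y ∈ {0}
  x = 3: [0↦5, 1↦2, 2↦5, 3↦6, 4↦4, 5↦5, 6↦1]  zeros at y ∈ ∅
  x = 4: [0↦1, 1↦2, 2↦5, 3↦2, 4↦6, 5↦2, 6↦3]  zeros at y ∈ ∅
  x = 5: [0↦0, 1↦3, 2↦4, 3↦2, 4↦3, 5↦6, 6↦3]  zeros at y ∈ {0}
  x = 6: [0↦0, 1↦3, 2↦0, 3↦4, 4↦0, 5↦1, 6↦6]  zeros at y ∈ {0, 2, 4}
Collecting zeros: affine points = {(0, 1), (1, 4), (2, 0), (5, 0), (6, 0), (6, 2), (6, 4)}.
Total count |C(F_7)_aff| = 7.


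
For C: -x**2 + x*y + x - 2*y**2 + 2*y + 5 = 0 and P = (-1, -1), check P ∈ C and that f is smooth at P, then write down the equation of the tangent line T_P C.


Tangent line at P: 2*x + 5*y + 7 = 0.

Step 1: f(-1, -1) = 0, so P lies on C.
Step 2: partial derivatives
  f_x(x, y) = -2*x + y + 1, f_y(x, y) = x - 4*y + 2.
  f_x(P) = 2, f_y(P) = 5 (gradient nonzero, so P is smooth).
Step 3: tangent line at P: 2·(x − -1) + 5·(y − -1) = 0.
Expanding: 2*x + 5*y + 7 = 0.


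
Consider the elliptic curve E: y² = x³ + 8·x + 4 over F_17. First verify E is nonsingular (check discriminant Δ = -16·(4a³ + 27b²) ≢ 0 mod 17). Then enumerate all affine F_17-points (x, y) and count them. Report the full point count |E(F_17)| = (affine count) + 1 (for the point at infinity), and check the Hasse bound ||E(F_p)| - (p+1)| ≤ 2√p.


Affine points = {(0, 2), (0, 15), (1, 8), (1, 9), (3, 2), (3, 15), (4, 7), (4, 10), (5, 4), (5, 13), (6, 8), (6, 9), (8, 6), (8, 11), (10, 8), (10, 9), (12, 3), (12, 14), (14, 2), (14, 15)}; affine count = 20; |E(F_17)| = 21.

Discriminant check: Δ ∝ 4a³ + 27b² = 4·8³ + 27·4² = 4·512 + 27·16 ≡ 15 (mod 17). Nonzero ⇒ E is nonsingular.
For each x ∈ F_17, compute rhs = x³ + 8·x + 4 mod 17, then count y ∈ F_17 with y² ≡ rhs.
  x = 0: rhs = 4, matching y values: 2, 15 (2 points).
  x = 1: rhs = 13, matching y values: 8, 9 (2 points).
  x = 2: rhs = 11, matching y values: none (0 points).
  x = 3: rhs = 4, matching y values: 2, 15 (2 points).
  x = 4: rhs = 15, matching y values: 7, 10 (2 points).
  x = 5: rhs = 16, matching y values: 4, 13 (2 points).
  x = 6: rhs = 13, matching y values: 8, 9 (2 points).
  x = 7: rhs = 12, matching y values: none (0 points).
  x = 8: rhs = 2, matching y values: 6, 11 (2 points).
  x = 9: rhs = 6, matching y values: none (0 points).
  x = 10: rhs = 13, matching y values: 8, 9 (2 points).
  x = 11: rhs = 12, matching y values: none (0 points).
  x = 12: rhs = 9, matching y values: 3, 14 (2 points).
  x = 13: rhs = 10, matching y values: none (0 points).
  x = 14: rhs = 4, matching y values: 2, 15 (2 points).
  x = 15: rhs = 14, matching y values: none (0 points).
  x = 16: rhs = 12, matching y values: none (0 points).
Total affine count: 20.
Full point count |E(F_17)| = 20 + 1 = 21.
Hasse bound: |21 − (17+1)| = |3| = 3 ≤ 2√17 ≈ 8.2462 ✓.


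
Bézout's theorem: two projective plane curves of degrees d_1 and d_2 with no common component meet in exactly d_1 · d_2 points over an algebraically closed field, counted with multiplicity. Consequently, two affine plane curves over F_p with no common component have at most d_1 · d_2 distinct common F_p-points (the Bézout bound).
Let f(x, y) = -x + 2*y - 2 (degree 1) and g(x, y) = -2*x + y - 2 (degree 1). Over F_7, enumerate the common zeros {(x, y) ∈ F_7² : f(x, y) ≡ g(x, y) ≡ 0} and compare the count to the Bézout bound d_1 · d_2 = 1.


Common zeros: {(4, 3)}; count = 1; Bézout bound = 1.

deg(f) = 1, deg(g) = 1, so Bézout bound = 1.
Scan x ∈ F_7. For each x, list the y ∈ F_7 with f(x, y) ≡ 0 and those with g(x, y) ≡ 0 (mod 7); the common zeros in that column are the intersection.
  x = 0: f ≡ 0 at y ∈ {1}; g ≡ 0 at y ∈ {2}; common: ∅.
  x = 1: f ≡ 0 at y ∈ {5}; g ≡ 0 at y ∈ {4}; common: ∅.
  x = 2: f ≡ 0 at y ∈ {2}; g ≡ 0 at y ∈ {6}; common: ∅.
  x = 3: f ≡ 0 at y ∈ {6}; g ≡ 0 at y ∈ {1}; common: ∅.
  x = 4: f ≡ 0 at y ∈ {3}; g ≡ 0 at y ∈ {3}; common: {3}.
  x = 5: f ≡ 0 at y ∈ {0}; g ≡ 0 at y ∈ {5}; common: ∅.
  x = 6: f ≡ 0 at y ∈ {4}; g ≡ 0 at y ∈ {0}; common: ∅.
Collecting: common zeros = {(4, 3)}, so the count is 1.
Comparison with the Bézout bound: 1 ≤ 1 = deg(f)·deg(g), as expected for curves with no common component (the bound is attained).


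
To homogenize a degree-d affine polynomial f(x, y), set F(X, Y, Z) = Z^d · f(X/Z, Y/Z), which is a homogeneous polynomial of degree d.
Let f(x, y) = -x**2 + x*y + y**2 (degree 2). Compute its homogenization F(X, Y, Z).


F(X, Y, Z) = -X**2 + X*Y + Y**2

deg(f) = 2.
Substitute x = X/Z, y = Y/Z into f, then multiply by Z^2.
  monomial -1·x^2·y^0 ↦ -1·X^2·Y^0·Z^0.
  monomial 1·x^1·y^1 ↦ 1·X^1·Y^1·Z^0.
  monomial 1·x^0·y^2 ↦ 1·X^0·Y^2·Z^0.
Collecting: F(X, Y, Z) = -X**2 + X*Y + Y**2.


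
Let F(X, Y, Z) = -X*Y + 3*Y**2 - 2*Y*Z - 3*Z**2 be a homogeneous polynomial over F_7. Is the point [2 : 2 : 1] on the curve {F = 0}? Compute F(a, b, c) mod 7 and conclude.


F(2,2,1) ≡ 1 (mod 7); P is NOT on the curve.

Evaluate F(2, 2, 1) term-by-term (mod 7).
  -X*Y ↦ -1·2·2·1 = -4
  3*Y**2 ↦ 3·1·4·1 = 12
  -2*Y*Z ↦ -2·1·2·1 = -4
  -3*Z**2 ↦ -3·1·1·1 = -3
Sum: F(2, 2, 1) = (-4) + (12) + (-4) + (-3) = 1.
Reducing mod 7: 1 ≡ 1 (mod 7).
Since F(a, b, c) ≡ 1 ≠ 0 (mod 7), P does NOT lie on the curve.


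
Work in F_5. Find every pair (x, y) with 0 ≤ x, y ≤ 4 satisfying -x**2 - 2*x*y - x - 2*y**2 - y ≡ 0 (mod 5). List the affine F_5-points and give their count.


Affine F_5-points: {(0, 0), (0, 2), (4, 0), (4, 3)}; count = 4.

For each of the 25 pairs (x, y) ∈ F_5², evaluate f(x, y) mod 5. Record the zeros.
  x = 0: [0↦0, 1↦2, 2↦0, 3↦4, 4↦4]  zeros at y ∈ {0, 2}
  x = 1: [0↦3, 1↦3, 2↦4, 3↦1, 4↦4]  zeros at y ∈ ∅
  x = 2: [0↦4, 1↦2, 2↦1, 3↦1, 4↦2]  zeros at y ∈ ∅
  x = 3: [0↦3, 1↦4, 2↦1, 3↦4, 4↦3]  zeros at y ∈ ∅
  x = 4: [0↦0, 1↦4, 2↦4, 3↦0, 4↦2]  zeros at y ∈ {0, 3}
Collecting zeros: affine points = {(0, 0), (0, 2), (4, 0), (4, 3)}.
Total count |C(F_5)_aff| = 4.


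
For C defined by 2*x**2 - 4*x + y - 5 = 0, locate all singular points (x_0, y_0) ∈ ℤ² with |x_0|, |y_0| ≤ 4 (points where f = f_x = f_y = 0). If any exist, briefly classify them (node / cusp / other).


No singular points in the scanned grid; C is smooth there.

Compute partial derivatives:
  f_x = 4*x - 4.
  f_y = 1.
f_y = 1 is a nonzero constant, so f_y never vanishes: no point (x, y) can satisfy f = f_x = f_y = 0. In particular no (x, y) ∈ {−4, ..., 4}² is singular; the curve is smooth.


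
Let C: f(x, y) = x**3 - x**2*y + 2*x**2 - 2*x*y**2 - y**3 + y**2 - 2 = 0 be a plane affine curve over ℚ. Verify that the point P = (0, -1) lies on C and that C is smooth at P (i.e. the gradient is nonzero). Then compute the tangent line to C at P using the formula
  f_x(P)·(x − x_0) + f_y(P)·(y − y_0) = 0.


Tangent line at P: -2*x - 5*y - 5 = 0.

Step 1: f(0, -1) = 0, so P lies on C.
Step 2: partial derivatives
  f_x(x, y) = 3*x**2 - 2*x*y + 4*x - 2*y**2, f_y(x, y) = -x**2 - 4*x*y - 3*y**2 + 2*y.
  f_x(P) = -2, f_y(P) = -5 (gradient nonzero, so P is smooth).
Step 3: tangent line at P: -2·(x − 0) + -5·(y − -1) = 0.
Expanding: -2*x - 5*y - 5 = 0.
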